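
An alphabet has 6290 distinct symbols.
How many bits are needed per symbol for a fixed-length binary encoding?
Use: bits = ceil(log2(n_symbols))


log2(6290) = 12.6188
Bracket: 2^12 = 4096 < 6290 <= 2^13 = 8192
So ceil(log2(6290)) = 13

bits = ceil(log2(6290)) = ceil(12.6188) = 13 bits


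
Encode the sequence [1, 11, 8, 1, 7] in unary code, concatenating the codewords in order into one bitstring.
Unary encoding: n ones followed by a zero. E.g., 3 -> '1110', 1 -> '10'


Encode each number as n ones followed by a terminating 0:
  1 -> 10 (2 bits)
  11 -> 111111111110 (12 bits)
  8 -> 111111110 (9 bits)
  1 -> 10 (2 bits)
  7 -> 11111110 (8 bits)
Total length = 2 + 12 + 9 + 2 + 8 = 33 bits.

Unary([1, 11, 8, 1, 7]) = 101111111111101111111101011111110 (33 bits)


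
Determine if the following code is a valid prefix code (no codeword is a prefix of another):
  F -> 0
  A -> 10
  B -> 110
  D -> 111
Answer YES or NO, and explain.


Checking each pair (does one codeword prefix another?):
  F='0' vs A='10': no prefix
  F='0' vs B='110': no prefix
  F='0' vs D='111': no prefix
  A='10' vs F='0': no prefix
  A='10' vs B='110': no prefix
  A='10' vs D='111': no prefix
  B='110' vs F='0': no prefix
  B='110' vs A='10': no prefix
  B='110' vs D='111': no prefix
  D='111' vs F='0': no prefix
  D='111' vs A='10': no prefix
  D='111' vs B='110': no prefix
No violation found over all pairs.

YES -- this is a valid prefix code. No codeword is a prefix of any other codeword.


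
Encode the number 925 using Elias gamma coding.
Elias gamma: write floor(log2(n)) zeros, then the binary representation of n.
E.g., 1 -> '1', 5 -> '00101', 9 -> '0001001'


num_bits = floor(log2(925)) + 1 = 10
leading_zeros = num_bits - 1 = 9
binary(925) = 1110011101

Elias gamma(925) = '000000000' + '1110011101' = 0000000001110011101 (19 bits)


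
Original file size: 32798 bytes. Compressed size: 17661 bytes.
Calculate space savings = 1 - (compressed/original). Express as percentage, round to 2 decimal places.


ratio = compressed/original = 17661/32798 = 0.538478
savings = 1 - ratio = 1 - 0.538478 = 0.461522
as a percentage: 0.461522 * 100 = 46.15%

Space savings = 1 - 17661/32798 = 46.15%


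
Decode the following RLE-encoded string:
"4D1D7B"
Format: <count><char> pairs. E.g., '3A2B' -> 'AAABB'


Expanding each <count><char> pair:
  4D -> 'DDDD'
  1D -> 'D'
  7B -> 'BBBBBBB'

Decoded = DDDDDBBBBBBB


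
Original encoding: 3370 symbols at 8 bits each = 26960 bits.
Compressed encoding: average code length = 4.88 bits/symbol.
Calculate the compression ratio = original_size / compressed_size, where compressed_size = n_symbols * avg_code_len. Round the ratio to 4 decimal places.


original_size = n_symbols * orig_bits = 3370 * 8 = 26960 bits
compressed_size = n_symbols * avg_code_len = 3370 * 4.88 = 16445.6 bits
ratio = original_size / compressed_size = 26960 / 16445.6 = 1.6393

Compression ratio = 1.6393


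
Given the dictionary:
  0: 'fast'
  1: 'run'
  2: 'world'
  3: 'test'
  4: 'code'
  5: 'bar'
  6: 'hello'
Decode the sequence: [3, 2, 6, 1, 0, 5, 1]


Look up each index in the dictionary:
  3 -> 'test'
  2 -> 'world'
  6 -> 'hello'
  1 -> 'run'
  0 -> 'fast'
  5 -> 'bar'
  1 -> 'run'

Decoded: "test world hello run fast bar run"


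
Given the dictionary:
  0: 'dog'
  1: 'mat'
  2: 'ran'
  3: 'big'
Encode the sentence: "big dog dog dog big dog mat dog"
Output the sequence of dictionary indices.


Look up each word in the dictionary:
  'big' -> 3
  'dog' -> 0
  'dog' -> 0
  'dog' -> 0
  'big' -> 3
  'dog' -> 0
  'mat' -> 1
  'dog' -> 0

Encoded: [3, 0, 0, 0, 3, 0, 1, 0]


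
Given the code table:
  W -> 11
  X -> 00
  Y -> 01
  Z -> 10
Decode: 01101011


Decoding:
01 -> Y
10 -> Z
10 -> Z
11 -> W


Result: YZZW


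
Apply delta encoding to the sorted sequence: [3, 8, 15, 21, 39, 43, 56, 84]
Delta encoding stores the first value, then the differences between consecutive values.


First value: 3
Deltas:
  8 - 3 = 5
  15 - 8 = 7
  21 - 15 = 6
  39 - 21 = 18
  43 - 39 = 4
  56 - 43 = 13
  84 - 56 = 28


Delta encoded: [3, 5, 7, 6, 18, 4, 13, 28]


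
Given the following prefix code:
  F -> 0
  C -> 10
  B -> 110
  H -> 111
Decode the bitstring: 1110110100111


Decoding step by step:
Bits 111 -> H
Bits 0 -> F
Bits 110 -> B
Bits 10 -> C
Bits 0 -> F
Bits 111 -> H


Decoded message: HFBCFH


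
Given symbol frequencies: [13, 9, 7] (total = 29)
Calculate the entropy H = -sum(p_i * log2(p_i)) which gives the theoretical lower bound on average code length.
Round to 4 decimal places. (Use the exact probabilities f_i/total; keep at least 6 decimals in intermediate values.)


Per-symbol terms -p_i * log2(p_i) with p_i = f_i/29:
  p = 13/29 = 0.448276: log2(p) = -1.157541, -p*log2(p) = 0.518898
  p = 9/29 = 0.310345: log2(p) = -1.688056, -p*log2(p) = 0.523879
  p = 7/29 = 0.241379: log2(p) = -2.050626, -p*log2(p) = 0.494979
H = 0.518898 + 0.523879 + 0.494979 = 1.537756

H = 1.5378 bits/symbol


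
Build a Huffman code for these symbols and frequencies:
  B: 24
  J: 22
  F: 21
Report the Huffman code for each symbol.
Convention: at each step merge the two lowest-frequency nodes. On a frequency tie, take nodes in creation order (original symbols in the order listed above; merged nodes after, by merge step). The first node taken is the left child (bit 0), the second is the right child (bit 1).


Huffman tree construction:
Step 1: Merge F(21) + J(22) = 43
Step 2: Merge B(24) + (F+J)(43) = 67
Read each symbol's code off the tree from the root (left child = 0, right child = 1).

Codes:
  B: 0 (length 1)
  J: 11 (length 2)
  F: 10 (length 2)
Average code length: 110/67 = 1.6418 bits/symbol


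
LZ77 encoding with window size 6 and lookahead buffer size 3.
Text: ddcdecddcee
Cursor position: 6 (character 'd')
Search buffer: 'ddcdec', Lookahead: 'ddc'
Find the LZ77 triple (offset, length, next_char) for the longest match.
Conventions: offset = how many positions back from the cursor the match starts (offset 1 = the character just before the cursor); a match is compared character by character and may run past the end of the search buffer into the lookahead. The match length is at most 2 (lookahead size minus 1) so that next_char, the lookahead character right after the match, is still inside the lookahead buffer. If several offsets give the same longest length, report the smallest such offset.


Try each offset into the search buffer:
  offset=1 (pos 5, char 'c'): match length 0
  offset=2 (pos 4, char 'e'): match length 0
  offset=3 (pos 3, char 'd'): match length 1
  offset=4 (pos 2, char 'c'): match length 0
  offset=5 (pos 1, char 'd'): match length 1
  offset=6 (pos 0, char 'd'): match length 2
Longest match has length 2 at offset 6.
next_char = character at position 6 + 2 = 8 -> 'c'

Best match: offset=6, length=2 (matching 'dd' starting at position 0)
LZ77 triple: (6, 2, 'c')


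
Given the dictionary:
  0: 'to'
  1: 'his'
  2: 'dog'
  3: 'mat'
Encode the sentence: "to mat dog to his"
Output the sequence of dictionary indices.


Look up each word in the dictionary:
  'to' -> 0
  'mat' -> 3
  'dog' -> 2
  'to' -> 0
  'his' -> 1

Encoded: [0, 3, 2, 0, 1]


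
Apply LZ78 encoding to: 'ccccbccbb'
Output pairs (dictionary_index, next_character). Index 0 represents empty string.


LZ78 encoding steps:
Dictionary: {0: ''}
Step 1: w='' (idx 0), next='c' -> output (0, 'c'), add 'c' as idx 1
Step 2: w='c' (idx 1), next='c' -> output (1, 'c'), add 'cc' as idx 2
Step 3: w='c' (idx 1), next='b' -> output (1, 'b'), add 'cb' as idx 3
Step 4: w='cc' (idx 2), next='b' -> output (2, 'b'), add 'ccb' as idx 4
Step 5: w='' (idx 0), next='b' -> output (0, 'b'), add 'b' as idx 5


Encoded: [(0, 'c'), (1, 'c'), (1, 'b'), (2, 'b'), (0, 'b')]


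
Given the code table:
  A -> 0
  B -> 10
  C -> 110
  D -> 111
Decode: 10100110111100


Decoding:
10 -> B
10 -> B
0 -> A
110 -> C
111 -> D
10 -> B
0 -> A


Result: BBACDBA


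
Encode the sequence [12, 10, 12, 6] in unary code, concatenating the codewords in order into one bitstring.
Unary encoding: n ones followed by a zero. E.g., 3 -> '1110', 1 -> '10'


Encode each number as n ones followed by a terminating 0:
  12 -> 1111111111110 (13 bits)
  10 -> 11111111110 (11 bits)
  12 -> 1111111111110 (13 bits)
  6 -> 1111110 (7 bits)
Total length = 13 + 11 + 13 + 7 = 44 bits.

Unary([12, 10, 12, 6]) = 11111111111101111111111011111111111101111110 (44 bits)


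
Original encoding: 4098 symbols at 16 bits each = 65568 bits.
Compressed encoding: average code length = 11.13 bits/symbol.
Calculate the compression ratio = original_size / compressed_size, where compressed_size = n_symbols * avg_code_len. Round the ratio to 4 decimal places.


original_size = n_symbols * orig_bits = 4098 * 16 = 65568 bits
compressed_size = n_symbols * avg_code_len = 4098 * 11.13 = 45610.74 bits
ratio = original_size / compressed_size = 65568 / 45610.74 = 1.4376

Compression ratio = 1.4376


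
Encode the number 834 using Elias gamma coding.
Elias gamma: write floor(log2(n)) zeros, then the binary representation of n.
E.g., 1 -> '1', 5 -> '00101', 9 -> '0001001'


num_bits = floor(log2(834)) + 1 = 10
leading_zeros = num_bits - 1 = 9
binary(834) = 1101000010

Elias gamma(834) = '000000000' + '1101000010' = 0000000001101000010 (19 bits)


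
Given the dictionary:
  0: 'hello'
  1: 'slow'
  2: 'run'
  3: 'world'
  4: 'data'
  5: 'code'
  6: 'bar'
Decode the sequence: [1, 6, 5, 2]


Look up each index in the dictionary:
  1 -> 'slow'
  6 -> 'bar'
  5 -> 'code'
  2 -> 'run'

Decoded: "slow bar code run"


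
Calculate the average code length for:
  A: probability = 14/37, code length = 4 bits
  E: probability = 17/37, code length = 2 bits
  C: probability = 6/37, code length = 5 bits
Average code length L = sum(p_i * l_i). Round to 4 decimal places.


Weighted contributions p_i * l_i:
  A: (14/37) * 4 = 56/37
  E: (17/37) * 2 = 34/37
  C: (6/37) * 5 = 30/37
Sum = (56 + 34 + 30)/37 = 120/37

L = 120/37 = 3.2432 bits/symbol


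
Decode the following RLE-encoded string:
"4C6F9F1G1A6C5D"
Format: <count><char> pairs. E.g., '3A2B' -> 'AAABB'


Expanding each <count><char> pair:
  4C -> 'CCCC'
  6F -> 'FFFFFF'
  9F -> 'FFFFFFFFF'
  1G -> 'G'
  1A -> 'A'
  6C -> 'CCCCCC'
  5D -> 'DDDDD'

Decoded = CCCCFFFFFFFFFFFFFFFGACCCCCCDDDDD


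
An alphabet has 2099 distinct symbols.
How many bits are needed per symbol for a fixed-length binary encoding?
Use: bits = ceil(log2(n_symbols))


log2(2099) = 11.0355
Bracket: 2^11 = 2048 < 2099 <= 2^12 = 4096
So ceil(log2(2099)) = 12

bits = ceil(log2(2099)) = ceil(11.0355) = 12 bits


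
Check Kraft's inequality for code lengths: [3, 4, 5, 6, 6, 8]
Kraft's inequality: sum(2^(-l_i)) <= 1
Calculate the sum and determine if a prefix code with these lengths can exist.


Sum = 2^(-3) + 2^(-4) + 2^(-5) + 2^(-6) + 2^(-6) + 2^(-8)
    = 0.125 + 0.0625 + 0.03125 + 0.015625 + 0.015625 + 0.00390625
    = 65/256 = 0.25390625
Since 0.25390625 <= 1, Kraft's inequality IS satisfied.
A prefix code with these lengths CAN exist.

Kraft sum = 0.25390625. Satisfied.


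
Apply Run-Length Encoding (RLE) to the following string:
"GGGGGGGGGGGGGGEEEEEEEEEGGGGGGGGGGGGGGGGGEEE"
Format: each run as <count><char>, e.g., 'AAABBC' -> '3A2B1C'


Scanning runs left to right:
  i=0: run of 'G' x 14 -> '14G'
  i=14: run of 'E' x 9 -> '9E'
  i=23: run of 'G' x 17 -> '17G'
  i=40: run of 'E' x 3 -> '3E'

RLE = 14G9E17G3E


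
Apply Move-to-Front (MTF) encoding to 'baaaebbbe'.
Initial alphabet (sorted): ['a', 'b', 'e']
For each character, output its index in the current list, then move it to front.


MTF encoding:
'b': index 1 in ['a', 'b', 'e'] -> ['b', 'a', 'e']
'a': index 1 in ['b', 'a', 'e'] -> ['a', 'b', 'e']
'a': index 0 in ['a', 'b', 'e'] -> ['a', 'b', 'e']
'a': index 0 in ['a', 'b', 'e'] -> ['a', 'b', 'e']
'e': index 2 in ['a', 'b', 'e'] -> ['e', 'a', 'b']
'b': index 2 in ['e', 'a', 'b'] -> ['b', 'e', 'a']
'b': index 0 in ['b', 'e', 'a'] -> ['b', 'e', 'a']
'b': index 0 in ['b', 'e', 'a'] -> ['b', 'e', 'a']
'e': index 1 in ['b', 'e', 'a'] -> ['e', 'b', 'a']


Output: [1, 1, 0, 0, 2, 2, 0, 0, 1]


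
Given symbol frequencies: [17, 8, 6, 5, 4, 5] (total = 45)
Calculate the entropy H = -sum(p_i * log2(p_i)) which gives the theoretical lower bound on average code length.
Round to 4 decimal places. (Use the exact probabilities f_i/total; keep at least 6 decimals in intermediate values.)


Per-symbol terms -p_i * log2(p_i) with p_i = f_i/45:
  p = 17/45 = 0.377778: log2(p) = -1.404390, -p*log2(p) = 0.530547
  p = 8/45 = 0.177778: log2(p) = -2.491853, -p*log2(p) = 0.442996
  p = 6/45 = 0.133333: log2(p) = -2.906891, -p*log2(p) = 0.387585
  p = 5/45 = 0.111111: log2(p) = -3.169925, -p*log2(p) = 0.352214
  p = 4/45 = 0.088889: log2(p) = -3.491853, -p*log2(p) = 0.310387
  p = 5/45 = 0.111111: log2(p) = -3.169925, -p*log2(p) = 0.352214
H = 0.530547 + 0.442996 + 0.387585 + 0.352214 + 0.310387 + 0.352214 = 2.375943

H = 2.3759 bits/symbol


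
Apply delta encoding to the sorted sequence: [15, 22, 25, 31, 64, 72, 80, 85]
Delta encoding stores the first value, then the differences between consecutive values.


First value: 15
Deltas:
  22 - 15 = 7
  25 - 22 = 3
  31 - 25 = 6
  64 - 31 = 33
  72 - 64 = 8
  80 - 72 = 8
  85 - 80 = 5


Delta encoded: [15, 7, 3, 6, 33, 8, 8, 5]


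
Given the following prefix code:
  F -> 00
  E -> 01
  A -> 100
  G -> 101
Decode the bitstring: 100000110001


Decoding step by step:
Bits 100 -> A
Bits 00 -> F
Bits 01 -> E
Bits 100 -> A
Bits 01 -> E


Decoded message: AFEAE


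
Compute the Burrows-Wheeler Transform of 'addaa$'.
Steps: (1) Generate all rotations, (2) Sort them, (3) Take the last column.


Rotations (sorted):
  0: $addaa -> last char: a
  1: a$adda -> last char: a
  2: aa$add -> last char: d
  3: addaa$ -> last char: $
  4: daa$ad -> last char: d
  5: ddaa$a -> last char: a


BWT = aad$da


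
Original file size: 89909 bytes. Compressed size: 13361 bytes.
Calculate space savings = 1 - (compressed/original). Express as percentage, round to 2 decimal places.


ratio = compressed/original = 13361/89909 = 0.148606
savings = 1 - ratio = 1 - 0.148606 = 0.851394
as a percentage: 0.851394 * 100 = 85.14%

Space savings = 1 - 13361/89909 = 85.14%


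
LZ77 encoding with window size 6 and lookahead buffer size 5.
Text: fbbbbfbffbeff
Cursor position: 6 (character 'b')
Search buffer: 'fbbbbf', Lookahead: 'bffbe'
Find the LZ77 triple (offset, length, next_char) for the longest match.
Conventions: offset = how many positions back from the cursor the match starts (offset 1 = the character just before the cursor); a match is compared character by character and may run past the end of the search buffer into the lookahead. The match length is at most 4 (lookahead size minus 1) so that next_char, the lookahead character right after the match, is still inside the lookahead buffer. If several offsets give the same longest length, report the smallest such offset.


Try each offset into the search buffer:
  offset=1 (pos 5, char 'f'): match length 0
  offset=2 (pos 4, char 'b'): match length 2
  offset=3 (pos 3, char 'b'): match length 1
  offset=4 (pos 2, char 'b'): match length 1
  offset=5 (pos 1, char 'b'): match length 1
  offset=6 (pos 0, char 'f'): match length 0
Longest match has length 2 at offset 2.
next_char = character at position 6 + 2 = 8 -> 'f'

Best match: offset=2, length=2 (matching 'bf' starting at position 4)
LZ77 triple: (2, 2, 'f')


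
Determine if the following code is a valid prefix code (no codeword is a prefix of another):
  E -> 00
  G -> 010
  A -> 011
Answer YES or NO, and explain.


Checking each pair (does one codeword prefix another?):
  E='00' vs G='010': no prefix
  E='00' vs A='011': no prefix
  G='010' vs E='00': no prefix
  G='010' vs A='011': no prefix
  A='011' vs E='00': no prefix
  A='011' vs G='010': no prefix
No violation found over all pairs.

YES -- this is a valid prefix code. No codeword is a prefix of any other codeword.


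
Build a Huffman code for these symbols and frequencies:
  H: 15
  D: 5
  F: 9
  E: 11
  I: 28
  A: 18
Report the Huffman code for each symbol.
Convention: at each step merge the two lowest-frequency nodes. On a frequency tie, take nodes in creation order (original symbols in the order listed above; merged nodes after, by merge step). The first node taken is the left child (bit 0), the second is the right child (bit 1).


Huffman tree construction:
Step 1: Merge D(5) + F(9) = 14
Step 2: Merge E(11) + (D+F)(14) = 25
Step 3: Merge H(15) + A(18) = 33
Step 4: Merge (E+(D+F))(25) + I(28) = 53
Step 5: Merge (H+A)(33) + ((E+(D+F))+I)(53) = 86
Read each symbol's code off the tree from the root (left child = 0, right child = 1).

Codes:
  H: 00 (length 2)
  D: 1010 (length 4)
  F: 1011 (length 4)
  E: 100 (length 3)
  I: 11 (length 2)
  A: 01 (length 2)
Average code length: 211/86 = 2.4535 bits/symbol


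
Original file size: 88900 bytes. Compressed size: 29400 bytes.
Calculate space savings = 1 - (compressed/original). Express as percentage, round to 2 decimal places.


ratio = compressed/original = 29400/88900 = 0.330709
savings = 1 - ratio = 1 - 0.330709 = 0.669291
as a percentage: 0.669291 * 100 = 66.93%

Space savings = 1 - 29400/88900 = 66.93%


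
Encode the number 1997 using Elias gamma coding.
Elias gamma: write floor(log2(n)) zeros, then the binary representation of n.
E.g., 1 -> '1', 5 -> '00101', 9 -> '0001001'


num_bits = floor(log2(1997)) + 1 = 11
leading_zeros = num_bits - 1 = 10
binary(1997) = 11111001101

Elias gamma(1997) = '0000000000' + '11111001101' = 000000000011111001101 (21 bits)


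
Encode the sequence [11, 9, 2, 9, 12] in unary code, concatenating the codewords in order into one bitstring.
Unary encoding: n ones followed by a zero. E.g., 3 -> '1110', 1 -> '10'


Encode each number as n ones followed by a terminating 0:
  11 -> 111111111110 (12 bits)
  9 -> 1111111110 (10 bits)
  2 -> 110 (3 bits)
  9 -> 1111111110 (10 bits)
  12 -> 1111111111110 (13 bits)
Total length = 12 + 10 + 3 + 10 + 13 = 48 bits.

Unary([11, 9, 2, 9, 12]) = 111111111110111111111011011111111101111111111110 (48 bits)


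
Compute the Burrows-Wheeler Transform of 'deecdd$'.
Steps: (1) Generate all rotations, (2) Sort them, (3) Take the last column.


Rotations (sorted):
  0: $deecdd -> last char: d
  1: cdd$dee -> last char: e
  2: d$deecd -> last char: d
  3: dd$deec -> last char: c
  4: deecdd$ -> last char: $
  5: ecdd$de -> last char: e
  6: eecdd$d -> last char: d


BWT = dedc$ed


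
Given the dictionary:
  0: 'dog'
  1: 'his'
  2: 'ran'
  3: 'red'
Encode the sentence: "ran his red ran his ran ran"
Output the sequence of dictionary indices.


Look up each word in the dictionary:
  'ran' -> 2
  'his' -> 1
  'red' -> 3
  'ran' -> 2
  'his' -> 1
  'ran' -> 2
  'ran' -> 2

Encoded: [2, 1, 3, 2, 1, 2, 2]


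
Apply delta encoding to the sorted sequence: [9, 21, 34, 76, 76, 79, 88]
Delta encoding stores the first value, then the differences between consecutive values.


First value: 9
Deltas:
  21 - 9 = 12
  34 - 21 = 13
  76 - 34 = 42
  76 - 76 = 0
  79 - 76 = 3
  88 - 79 = 9


Delta encoded: [9, 12, 13, 42, 0, 3, 9]


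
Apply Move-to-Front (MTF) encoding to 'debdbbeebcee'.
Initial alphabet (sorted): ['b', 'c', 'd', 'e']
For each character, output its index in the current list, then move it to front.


MTF encoding:
'd': index 2 in ['b', 'c', 'd', 'e'] -> ['d', 'b', 'c', 'e']
'e': index 3 in ['d', 'b', 'c', 'e'] -> ['e', 'd', 'b', 'c']
'b': index 2 in ['e', 'd', 'b', 'c'] -> ['b', 'e', 'd', 'c']
'd': index 2 in ['b', 'e', 'd', 'c'] -> ['d', 'b', 'e', 'c']
'b': index 1 in ['d', 'b', 'e', 'c'] -> ['b', 'd', 'e', 'c']
'b': index 0 in ['b', 'd', 'e', 'c'] -> ['b', 'd', 'e', 'c']
'e': index 2 in ['b', 'd', 'e', 'c'] -> ['e', 'b', 'd', 'c']
'e': index 0 in ['e', 'b', 'd', 'c'] -> ['e', 'b', 'd', 'c']
'b': index 1 in ['e', 'b', 'd', 'c'] -> ['b', 'e', 'd', 'c']
'c': index 3 in ['b', 'e', 'd', 'c'] -> ['c', 'b', 'e', 'd']
'e': index 2 in ['c', 'b', 'e', 'd'] -> ['e', 'c', 'b', 'd']
'e': index 0 in ['e', 'c', 'b', 'd'] -> ['e', 'c', 'b', 'd']


Output: [2, 3, 2, 2, 1, 0, 2, 0, 1, 3, 2, 0]


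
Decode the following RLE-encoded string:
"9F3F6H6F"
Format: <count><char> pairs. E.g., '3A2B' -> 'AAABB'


Expanding each <count><char> pair:
  9F -> 'FFFFFFFFF'
  3F -> 'FFF'
  6H -> 'HHHHHH'
  6F -> 'FFFFFF'

Decoded = FFFFFFFFFFFFHHHHHHFFFFFF


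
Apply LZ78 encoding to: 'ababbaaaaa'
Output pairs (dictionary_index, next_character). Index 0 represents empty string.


LZ78 encoding steps:
Dictionary: {0: ''}
Step 1: w='' (idx 0), next='a' -> output (0, 'a'), add 'a' as idx 1
Step 2: w='' (idx 0), next='b' -> output (0, 'b'), add 'b' as idx 2
Step 3: w='a' (idx 1), next='b' -> output (1, 'b'), add 'ab' as idx 3
Step 4: w='b' (idx 2), next='a' -> output (2, 'a'), add 'ba' as idx 4
Step 5: w='a' (idx 1), next='a' -> output (1, 'a'), add 'aa' as idx 5
Step 6: w='aa' (idx 5), end of input -> output (5, '')


Encoded: [(0, 'a'), (0, 'b'), (1, 'b'), (2, 'a'), (1, 'a'), (5, '')]


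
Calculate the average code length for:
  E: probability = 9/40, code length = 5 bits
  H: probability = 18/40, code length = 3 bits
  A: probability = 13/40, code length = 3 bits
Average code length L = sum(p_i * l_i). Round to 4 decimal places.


Weighted contributions p_i * l_i:
  E: (9/40) * 5 = 45/40
  H: (18/40) * 3 = 54/40
  A: (13/40) * 3 = 39/40
Sum = (45 + 54 + 39)/40 = 138/40

L = 138/40 = 3.4500 bits/symbol


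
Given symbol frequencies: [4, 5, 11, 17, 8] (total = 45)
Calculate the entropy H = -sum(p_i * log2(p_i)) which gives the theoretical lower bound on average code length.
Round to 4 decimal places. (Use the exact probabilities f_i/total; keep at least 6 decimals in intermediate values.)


Per-symbol terms -p_i * log2(p_i) with p_i = f_i/45:
  p = 4/45 = 0.088889: log2(p) = -3.491853, -p*log2(p) = 0.310387
  p = 5/45 = 0.111111: log2(p) = -3.169925, -p*log2(p) = 0.352214
  p = 11/45 = 0.244444: log2(p) = -2.032421, -p*log2(p) = 0.496814
  p = 17/45 = 0.377778: log2(p) = -1.404390, -p*log2(p) = 0.530547
  p = 8/45 = 0.177778: log2(p) = -2.491853, -p*log2(p) = 0.442996
H = 0.310387 + 0.352214 + 0.496814 + 0.530547 + 0.442996 = 2.132958

H = 2.133 bits/symbol


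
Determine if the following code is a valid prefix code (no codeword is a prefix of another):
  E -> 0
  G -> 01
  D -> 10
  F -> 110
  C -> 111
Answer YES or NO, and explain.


Checking each pair (does one codeword prefix another?):
  E='0' vs G='01': prefix -- VIOLATION

NO -- this is NOT a valid prefix code. E (0) is a prefix of G (01).


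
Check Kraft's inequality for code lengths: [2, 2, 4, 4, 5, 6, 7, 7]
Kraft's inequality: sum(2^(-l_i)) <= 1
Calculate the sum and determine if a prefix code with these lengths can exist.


Sum = 2^(-2) + 2^(-2) + 2^(-4) + 2^(-4) + 2^(-5) + 2^(-6) + 2^(-7) + 2^(-7)
    = 0.25 + 0.25 + 0.0625 + 0.0625 + 0.03125 + 0.015625 + 0.0078125 + 0.0078125
    = 88/128 = 0.6875
Since 0.6875 <= 1, Kraft's inequality IS satisfied.
A prefix code with these lengths CAN exist.

Kraft sum = 0.6875. Satisfied.


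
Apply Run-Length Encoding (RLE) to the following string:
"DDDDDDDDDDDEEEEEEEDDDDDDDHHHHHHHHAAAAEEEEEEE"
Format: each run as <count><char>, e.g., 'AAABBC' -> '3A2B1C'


Scanning runs left to right:
  i=0: run of 'D' x 11 -> '11D'
  i=11: run of 'E' x 7 -> '7E'
  i=18: run of 'D' x 7 -> '7D'
  i=25: run of 'H' x 8 -> '8H'
  i=33: run of 'A' x 4 -> '4A'
  i=37: run of 'E' x 7 -> '7E'

RLE = 11D7E7D8H4A7E


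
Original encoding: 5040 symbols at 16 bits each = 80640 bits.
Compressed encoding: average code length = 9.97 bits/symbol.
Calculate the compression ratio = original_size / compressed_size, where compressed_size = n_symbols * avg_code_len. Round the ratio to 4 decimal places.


original_size = n_symbols * orig_bits = 5040 * 16 = 80640 bits
compressed_size = n_symbols * avg_code_len = 5040 * 9.97 = 50248.8 bits
ratio = original_size / compressed_size = 80640 / 50248.8 = 1.6048

Compression ratio = 1.6048


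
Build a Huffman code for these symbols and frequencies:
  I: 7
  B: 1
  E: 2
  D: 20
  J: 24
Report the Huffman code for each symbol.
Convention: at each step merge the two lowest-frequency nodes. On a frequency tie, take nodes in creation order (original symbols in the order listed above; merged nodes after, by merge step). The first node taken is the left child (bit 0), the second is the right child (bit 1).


Huffman tree construction:
Step 1: Merge B(1) + E(2) = 3
Step 2: Merge (B+E)(3) + I(7) = 10
Step 3: Merge ((B+E)+I)(10) + D(20) = 30
Step 4: Merge J(24) + (((B+E)+I)+D)(30) = 54
Read each symbol's code off the tree from the root (left child = 0, right child = 1).

Codes:
  I: 101 (length 3)
  B: 1000 (length 4)
  E: 1001 (length 4)
  D: 11 (length 2)
  J: 0 (length 1)
Average code length: 97/54 = 1.7963 bits/symbol


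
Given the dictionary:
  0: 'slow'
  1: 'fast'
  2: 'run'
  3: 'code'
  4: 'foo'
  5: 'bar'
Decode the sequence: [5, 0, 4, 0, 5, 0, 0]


Look up each index in the dictionary:
  5 -> 'bar'
  0 -> 'slow'
  4 -> 'foo'
  0 -> 'slow'
  5 -> 'bar'
  0 -> 'slow'
  0 -> 'slow'

Decoded: "bar slow foo slow bar slow slow"


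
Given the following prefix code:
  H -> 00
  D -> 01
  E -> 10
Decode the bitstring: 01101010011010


Decoding step by step:
Bits 01 -> D
Bits 10 -> E
Bits 10 -> E
Bits 10 -> E
Bits 01 -> D
Bits 10 -> E
Bits 10 -> E


Decoded message: DEEEDEE


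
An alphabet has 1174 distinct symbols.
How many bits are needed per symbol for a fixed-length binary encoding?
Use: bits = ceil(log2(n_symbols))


log2(1174) = 10.1972
Bracket: 2^10 = 1024 < 1174 <= 2^11 = 2048
So ceil(log2(1174)) = 11

bits = ceil(log2(1174)) = ceil(10.1972) = 11 bits


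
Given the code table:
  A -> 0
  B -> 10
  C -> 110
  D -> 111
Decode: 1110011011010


Decoding:
111 -> D
0 -> A
0 -> A
110 -> C
110 -> C
10 -> B


Result: DAACCB


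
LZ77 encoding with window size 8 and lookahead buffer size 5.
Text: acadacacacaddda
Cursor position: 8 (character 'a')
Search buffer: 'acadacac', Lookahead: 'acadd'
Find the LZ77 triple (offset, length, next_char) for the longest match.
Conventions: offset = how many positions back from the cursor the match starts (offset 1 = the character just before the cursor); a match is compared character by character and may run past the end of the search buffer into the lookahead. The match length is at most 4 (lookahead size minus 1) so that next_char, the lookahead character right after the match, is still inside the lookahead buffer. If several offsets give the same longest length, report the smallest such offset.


Try each offset into the search buffer:
  offset=1 (pos 7, char 'c'): match length 0
  offset=2 (pos 6, char 'a'): match length 3
  offset=3 (pos 5, char 'c'): match length 0
  offset=4 (pos 4, char 'a'): match length 3
  offset=5 (pos 3, char 'd'): match length 0
  offset=6 (pos 2, char 'a'): match length 1
  offset=7 (pos 1, char 'c'): match length 0
  offset=8 (pos 0, char 'a'): match length 4
Longest match has length 4 at offset 8.
next_char = character at position 8 + 4 = 12 -> 'd'

Best match: offset=8, length=4 (matching 'acad' starting at position 0)
LZ77 triple: (8, 4, 'd')


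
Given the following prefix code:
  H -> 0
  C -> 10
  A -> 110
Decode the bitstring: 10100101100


Decoding step by step:
Bits 10 -> C
Bits 10 -> C
Bits 0 -> H
Bits 10 -> C
Bits 110 -> A
Bits 0 -> H


Decoded message: CCHCAH


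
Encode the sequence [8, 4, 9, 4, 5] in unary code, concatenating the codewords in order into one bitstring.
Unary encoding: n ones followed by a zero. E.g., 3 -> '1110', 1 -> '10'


Encode each number as n ones followed by a terminating 0:
  8 -> 111111110 (9 bits)
  4 -> 11110 (5 bits)
  9 -> 1111111110 (10 bits)
  4 -> 11110 (5 bits)
  5 -> 111110 (6 bits)
Total length = 9 + 5 + 10 + 5 + 6 = 35 bits.

Unary([8, 4, 9, 4, 5]) = 11111111011110111111111011110111110 (35 bits)


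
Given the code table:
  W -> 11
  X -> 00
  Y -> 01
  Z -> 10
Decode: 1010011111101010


Decoding:
10 -> Z
10 -> Z
01 -> Y
11 -> W
11 -> W
10 -> Z
10 -> Z
10 -> Z


Result: ZZYWWZZZ


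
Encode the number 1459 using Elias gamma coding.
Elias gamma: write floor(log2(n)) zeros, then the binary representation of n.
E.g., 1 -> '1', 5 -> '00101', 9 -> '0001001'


num_bits = floor(log2(1459)) + 1 = 11
leading_zeros = num_bits - 1 = 10
binary(1459) = 10110110011

Elias gamma(1459) = '0000000000' + '10110110011' = 000000000010110110011 (21 bits)


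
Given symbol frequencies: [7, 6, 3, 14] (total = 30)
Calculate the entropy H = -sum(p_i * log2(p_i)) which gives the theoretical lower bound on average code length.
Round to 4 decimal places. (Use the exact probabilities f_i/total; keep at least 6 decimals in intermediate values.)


Per-symbol terms -p_i * log2(p_i) with p_i = f_i/30:
  p = 7/30 = 0.233333: log2(p) = -2.099536, -p*log2(p) = 0.489892
  p = 6/30 = 0.200000: log2(p) = -2.321928, -p*log2(p) = 0.464386
  p = 3/30 = 0.100000: log2(p) = -3.321928, -p*log2(p) = 0.332193
  p = 14/30 = 0.466667: log2(p) = -1.099536, -p*log2(p) = 0.513117
H = 0.489892 + 0.464386 + 0.332193 + 0.513117 = 1.799588

H = 1.7996 bits/symbol


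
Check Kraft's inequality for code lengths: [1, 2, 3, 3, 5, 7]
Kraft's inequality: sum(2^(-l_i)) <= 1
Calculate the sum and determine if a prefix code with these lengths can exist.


Sum = 2^(-1) + 2^(-2) + 2^(-3) + 2^(-3) + 2^(-5) + 2^(-7)
    = 0.5 + 0.25 + 0.125 + 0.125 + 0.03125 + 0.0078125
    = 133/128 = 1.0390625
Since 1.0390625 > 1, Kraft's inequality is NOT satisfied.
A prefix code with these lengths CANNOT exist.

Kraft sum = 1.0390625. Not satisfied.


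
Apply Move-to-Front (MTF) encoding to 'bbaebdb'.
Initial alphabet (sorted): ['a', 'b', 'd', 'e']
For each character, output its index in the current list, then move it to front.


MTF encoding:
'b': index 1 in ['a', 'b', 'd', 'e'] -> ['b', 'a', 'd', 'e']
'b': index 0 in ['b', 'a', 'd', 'e'] -> ['b', 'a', 'd', 'e']
'a': index 1 in ['b', 'a', 'd', 'e'] -> ['a', 'b', 'd', 'e']
'e': index 3 in ['a', 'b', 'd', 'e'] -> ['e', 'a', 'b', 'd']
'b': index 2 in ['e', 'a', 'b', 'd'] -> ['b', 'e', 'a', 'd']
'd': index 3 in ['b', 'e', 'a', 'd'] -> ['d', 'b', 'e', 'a']
'b': index 1 in ['d', 'b', 'e', 'a'] -> ['b', 'd', 'e', 'a']


Output: [1, 0, 1, 3, 2, 3, 1]


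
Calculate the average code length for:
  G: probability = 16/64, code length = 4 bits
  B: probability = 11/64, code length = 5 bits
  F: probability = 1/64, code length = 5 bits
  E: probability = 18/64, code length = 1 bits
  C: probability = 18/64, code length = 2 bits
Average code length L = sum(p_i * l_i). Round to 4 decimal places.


Weighted contributions p_i * l_i:
  G: (16/64) * 4 = 64/64
  B: (11/64) * 5 = 55/64
  F: (1/64) * 5 = 5/64
  E: (18/64) * 1 = 18/64
  C: (18/64) * 2 = 36/64
Sum = (64 + 55 + 5 + 18 + 36)/64 = 178/64

L = 178/64 = 2.7813 bits/symbol


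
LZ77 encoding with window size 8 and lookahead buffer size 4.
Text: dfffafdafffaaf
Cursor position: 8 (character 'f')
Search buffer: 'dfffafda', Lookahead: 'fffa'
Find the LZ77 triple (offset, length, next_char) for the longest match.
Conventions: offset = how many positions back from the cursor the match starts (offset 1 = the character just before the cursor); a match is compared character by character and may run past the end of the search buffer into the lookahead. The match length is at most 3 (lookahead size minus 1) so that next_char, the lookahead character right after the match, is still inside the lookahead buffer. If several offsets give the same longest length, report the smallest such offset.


Try each offset into the search buffer:
  offset=1 (pos 7, char 'a'): match length 0
  offset=2 (pos 6, char 'd'): match length 0
  offset=3 (pos 5, char 'f'): match length 1
  offset=4 (pos 4, char 'a'): match length 0
  offset=5 (pos 3, char 'f'): match length 1
  offset=6 (pos 2, char 'f'): match length 2
  offset=7 (pos 1, char 'f'): match length 3
  offset=8 (pos 0, char 'd'): match length 0
Longest match has length 3 at offset 7.
next_char = character at position 8 + 3 = 11 -> 'a'

Best match: offset=7, length=3 (matching 'fff' starting at position 1)
LZ77 triple: (7, 3, 'a')


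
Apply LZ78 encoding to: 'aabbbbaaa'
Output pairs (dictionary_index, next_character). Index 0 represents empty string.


LZ78 encoding steps:
Dictionary: {0: ''}
Step 1: w='' (idx 0), next='a' -> output (0, 'a'), add 'a' as idx 1
Step 2: w='a' (idx 1), next='b' -> output (1, 'b'), add 'ab' as idx 2
Step 3: w='' (idx 0), next='b' -> output (0, 'b'), add 'b' as idx 3
Step 4: w='b' (idx 3), next='b' -> output (3, 'b'), add 'bb' as idx 4
Step 5: w='a' (idx 1), next='a' -> output (1, 'a'), add 'aa' as idx 5
Step 6: w='a' (idx 1), end of input -> output (1, '')


Encoded: [(0, 'a'), (1, 'b'), (0, 'b'), (3, 'b'), (1, 'a'), (1, '')]


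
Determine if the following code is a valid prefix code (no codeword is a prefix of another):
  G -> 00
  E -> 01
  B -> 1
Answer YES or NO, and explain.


Checking each pair (does one codeword prefix another?):
  G='00' vs E='01': no prefix
  G='00' vs B='1': no prefix
  E='01' vs G='00': no prefix
  E='01' vs B='1': no prefix
  B='1' vs G='00': no prefix
  B='1' vs E='01': no prefix
No violation found over all pairs.

YES -- this is a valid prefix code. No codeword is a prefix of any other codeword.


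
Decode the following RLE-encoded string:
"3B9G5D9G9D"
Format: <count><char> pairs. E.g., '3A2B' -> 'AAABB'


Expanding each <count><char> pair:
  3B -> 'BBB'
  9G -> 'GGGGGGGGG'
  5D -> 'DDDDD'
  9G -> 'GGGGGGGGG'
  9D -> 'DDDDDDDDD'

Decoded = BBBGGGGGGGGGDDDDDGGGGGGGGGDDDDDDDDD


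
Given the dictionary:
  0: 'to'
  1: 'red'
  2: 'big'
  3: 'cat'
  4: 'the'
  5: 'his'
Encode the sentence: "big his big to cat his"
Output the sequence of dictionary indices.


Look up each word in the dictionary:
  'big' -> 2
  'his' -> 5
  'big' -> 2
  'to' -> 0
  'cat' -> 3
  'his' -> 5

Encoded: [2, 5, 2, 0, 3, 5]


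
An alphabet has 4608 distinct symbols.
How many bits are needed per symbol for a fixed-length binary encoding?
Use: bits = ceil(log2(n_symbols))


log2(4608) = 12.1699
Bracket: 2^12 = 4096 < 4608 <= 2^13 = 8192
So ceil(log2(4608)) = 13

bits = ceil(log2(4608)) = ceil(12.1699) = 13 bits


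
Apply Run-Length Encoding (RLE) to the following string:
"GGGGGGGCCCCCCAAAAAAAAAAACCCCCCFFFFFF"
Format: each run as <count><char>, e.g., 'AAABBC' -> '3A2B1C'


Scanning runs left to right:
  i=0: run of 'G' x 7 -> '7G'
  i=7: run of 'C' x 6 -> '6C'
  i=13: run of 'A' x 11 -> '11A'
  i=24: run of 'C' x 6 -> '6C'
  i=30: run of 'F' x 6 -> '6F'

RLE = 7G6C11A6C6F


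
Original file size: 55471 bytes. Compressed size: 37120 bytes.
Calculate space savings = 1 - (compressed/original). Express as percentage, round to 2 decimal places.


ratio = compressed/original = 37120/55471 = 0.669178
savings = 1 - ratio = 1 - 0.669178 = 0.330822
as a percentage: 0.330822 * 100 = 33.08%

Space savings = 1 - 37120/55471 = 33.08%


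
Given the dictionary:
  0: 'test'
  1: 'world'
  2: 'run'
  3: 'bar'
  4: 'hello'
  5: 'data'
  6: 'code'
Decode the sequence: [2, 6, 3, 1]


Look up each index in the dictionary:
  2 -> 'run'
  6 -> 'code'
  3 -> 'bar'
  1 -> 'world'

Decoded: "run code bar world"


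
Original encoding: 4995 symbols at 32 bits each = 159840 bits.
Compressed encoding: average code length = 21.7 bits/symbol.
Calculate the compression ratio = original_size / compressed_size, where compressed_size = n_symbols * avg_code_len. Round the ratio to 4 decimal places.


original_size = n_symbols * orig_bits = 4995 * 32 = 159840 bits
compressed_size = n_symbols * avg_code_len = 4995 * 21.7 = 108391.5 bits
ratio = original_size / compressed_size = 159840 / 108391.5 = 1.4747

Compression ratio = 1.4747


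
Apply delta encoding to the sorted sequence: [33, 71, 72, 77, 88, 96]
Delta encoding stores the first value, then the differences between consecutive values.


First value: 33
Deltas:
  71 - 33 = 38
  72 - 71 = 1
  77 - 72 = 5
  88 - 77 = 11
  96 - 88 = 8


Delta encoded: [33, 38, 1, 5, 11, 8]


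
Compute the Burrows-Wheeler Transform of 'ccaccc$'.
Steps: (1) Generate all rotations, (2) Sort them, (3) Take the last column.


Rotations (sorted):
  0: $ccaccc -> last char: c
  1: accc$cc -> last char: c
  2: c$ccacc -> last char: c
  3: caccc$c -> last char: c
  4: cc$ccac -> last char: c
  5: ccaccc$ -> last char: $
  6: ccc$cca -> last char: a


BWT = ccccc$a


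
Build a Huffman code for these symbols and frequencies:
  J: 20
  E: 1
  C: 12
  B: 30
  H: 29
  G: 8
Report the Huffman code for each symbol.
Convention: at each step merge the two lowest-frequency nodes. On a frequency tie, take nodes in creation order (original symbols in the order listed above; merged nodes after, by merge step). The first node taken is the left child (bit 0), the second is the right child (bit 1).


Huffman tree construction:
Step 1: Merge E(1) + G(8) = 9
Step 2: Merge (E+G)(9) + C(12) = 21
Step 3: Merge J(20) + ((E+G)+C)(21) = 41
Step 4: Merge H(29) + B(30) = 59
Step 5: Merge (J+((E+G)+C))(41) + (H+B)(59) = 100
Read each symbol's code off the tree from the root (left child = 0, right child = 1).

Codes:
  J: 00 (length 2)
  E: 0100 (length 4)
  C: 011 (length 3)
  B: 11 (length 2)
  H: 10 (length 2)
  G: 0101 (length 4)
Average code length: 230/100 = 2.3000 bits/symbol


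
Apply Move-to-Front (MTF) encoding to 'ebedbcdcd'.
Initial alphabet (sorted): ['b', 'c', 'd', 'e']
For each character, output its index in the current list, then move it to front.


MTF encoding:
'e': index 3 in ['b', 'c', 'd', 'e'] -> ['e', 'b', 'c', 'd']
'b': index 1 in ['e', 'b', 'c', 'd'] -> ['b', 'e', 'c', 'd']
'e': index 1 in ['b', 'e', 'c', 'd'] -> ['e', 'b', 'c', 'd']
'd': index 3 in ['e', 'b', 'c', 'd'] -> ['d', 'e', 'b', 'c']
'b': index 2 in ['d', 'e', 'b', 'c'] -> ['b', 'd', 'e', 'c']
'c': index 3 in ['b', 'd', 'e', 'c'] -> ['c', 'b', 'd', 'e']
'd': index 2 in ['c', 'b', 'd', 'e'] -> ['d', 'c', 'b', 'e']
'c': index 1 in ['d', 'c', 'b', 'e'] -> ['c', 'd', 'b', 'e']
'd': index 1 in ['c', 'd', 'b', 'e'] -> ['d', 'c', 'b', 'e']


Output: [3, 1, 1, 3, 2, 3, 2, 1, 1]


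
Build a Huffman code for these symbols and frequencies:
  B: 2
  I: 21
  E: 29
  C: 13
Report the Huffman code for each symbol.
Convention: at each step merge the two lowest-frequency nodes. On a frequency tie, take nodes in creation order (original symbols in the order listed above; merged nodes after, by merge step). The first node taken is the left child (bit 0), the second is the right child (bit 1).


Huffman tree construction:
Step 1: Merge B(2) + C(13) = 15
Step 2: Merge (B+C)(15) + I(21) = 36
Step 3: Merge E(29) + ((B+C)+I)(36) = 65
Read each symbol's code off the tree from the root (left child = 0, right child = 1).

Codes:
  B: 100 (length 3)
  I: 11 (length 2)
  E: 0 (length 1)
  C: 101 (length 3)
Average code length: 116/65 = 1.7846 bits/symbol


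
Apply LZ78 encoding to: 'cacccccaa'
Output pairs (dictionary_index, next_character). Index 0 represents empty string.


LZ78 encoding steps:
Dictionary: {0: ''}
Step 1: w='' (idx 0), next='c' -> output (0, 'c'), add 'c' as idx 1
Step 2: w='' (idx 0), next='a' -> output (0, 'a'), add 'a' as idx 2
Step 3: w='c' (idx 1), next='c' -> output (1, 'c'), add 'cc' as idx 3
Step 4: w='cc' (idx 3), next='c' -> output (3, 'c'), add 'ccc' as idx 4
Step 5: w='a' (idx 2), next='a' -> output (2, 'a'), add 'aa' as idx 5


Encoded: [(0, 'c'), (0, 'a'), (1, 'c'), (3, 'c'), (2, 'a')]


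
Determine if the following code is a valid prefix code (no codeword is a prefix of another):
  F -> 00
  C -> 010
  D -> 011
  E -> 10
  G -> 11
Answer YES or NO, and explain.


Checking each pair (does one codeword prefix another?):
  F='00' vs C='010': no prefix
  F='00' vs D='011': no prefix
  F='00' vs E='10': no prefix
  F='00' vs G='11': no prefix
  C='010' vs F='00': no prefix
  C='010' vs D='011': no prefix
  C='010' vs E='10': no prefix
  C='010' vs G='11': no prefix
  D='011' vs F='00': no prefix
  D='011' vs C='010': no prefix
  D='011' vs E='10': no prefix
  D='011' vs G='11': no prefix
  E='10' vs F='00': no prefix
  E='10' vs C='010': no prefix
  E='10' vs D='011': no prefix
  E='10' vs G='11': no prefix
  G='11' vs F='00': no prefix
  G='11' vs C='010': no prefix
  G='11' vs D='011': no prefix
  G='11' vs E='10': no prefix
No violation found over all pairs.

YES -- this is a valid prefix code. No codeword is a prefix of any other codeword.
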